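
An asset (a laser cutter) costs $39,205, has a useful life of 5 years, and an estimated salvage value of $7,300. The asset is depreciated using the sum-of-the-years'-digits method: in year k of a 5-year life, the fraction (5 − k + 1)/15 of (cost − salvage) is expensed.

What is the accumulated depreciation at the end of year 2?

Depreciable base = $39,205 − $7,300 = $31,905.
Sum of the years' digits = 5+4+3+2+1 = 15.
Year 1: $31,905 × 5/15 = $10,635. Book value $28,570.
Year 2: $31,905 × 4/15 = $8,508. Book value $20,062.
Accumulated through year 2 = $39,205 − $20,062 = $19,143.

$19,143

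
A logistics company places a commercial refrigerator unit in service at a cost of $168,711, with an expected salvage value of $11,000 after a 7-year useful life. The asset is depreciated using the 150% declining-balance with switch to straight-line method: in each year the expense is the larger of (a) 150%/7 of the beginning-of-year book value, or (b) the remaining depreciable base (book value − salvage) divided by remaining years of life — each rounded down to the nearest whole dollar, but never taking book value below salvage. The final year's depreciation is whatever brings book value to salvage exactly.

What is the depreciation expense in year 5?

Depreciable base = $168,711 − $11,000 = $157,711.
Year 1: DB = ⌊$168,711 × 150%/7⌋ = $36,152; SL = ⌊$157,711/7⌋ = $22,530 → take DB $36,152. Book value $132,559.
Year 2: DB = ⌊$132,559 × 150%/7⌋ = $28,405; SL = ⌊$121,559/6⌋ = $20,259 → take DB $28,405. Book value $104,154.
Year 3: DB = ⌊$104,154 × 150%/7⌋ = $22,318; SL = ⌊$93,154/5⌋ = $18,630 → take DB $22,318. Book value $81,836.
Year 4: DB = ⌊$81,836 × 150%/7⌋ = $17,536; SL = ⌊$70,836/4⌋ = $17,709 → take SL $17,709. Book value $64,127.
Year 5: DB = ⌊$64,127 × 150%/7⌋ = $13,741; SL = ⌊$53,127/3⌋ = $17,709 → take SL $17,709. Book value $46,418.

$17,709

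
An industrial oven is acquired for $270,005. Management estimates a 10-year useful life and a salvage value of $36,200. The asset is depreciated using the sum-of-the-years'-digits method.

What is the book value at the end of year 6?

Depreciable base = $270,005 − $36,200 = $233,805.
Sum of the years' digits = 10+9+8+7+6+5+4+3+2+1 = 55.
Year 1: $233,805 × 10/55 = $42,510. Book value $227,495.
Year 2: $233,805 × 9/55 = $38,259. Book value $189,236.
Year 3: $233,805 × 8/55 = $34,008. Book value $155,228.
Year 4: $233,805 × 7/55 = $29,757. Book value $125,471.
Year 5: $233,805 × 6/55 = $25,506. Book value $99,965.
Year 6: $233,805 × 5/55 = $21,255. Book value $78,710.

$78,710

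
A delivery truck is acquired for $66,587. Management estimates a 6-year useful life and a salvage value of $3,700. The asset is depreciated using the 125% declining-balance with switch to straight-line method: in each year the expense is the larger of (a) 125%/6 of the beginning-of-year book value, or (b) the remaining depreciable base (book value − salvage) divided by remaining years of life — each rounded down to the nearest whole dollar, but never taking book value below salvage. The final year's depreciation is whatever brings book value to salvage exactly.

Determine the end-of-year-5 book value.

Depreciable base = $66,587 − $3,700 = $62,887.
Year 1: DB = ⌊$66,587 × 125%/6⌋ = $13,872; SL = ⌊$62,887/6⌋ = $10,481 → take DB $13,872. Book value $52,715.
Year 2: DB = ⌊$52,715 × 125%/6⌋ = $10,982; SL = ⌊$49,015/5⌋ = $9,803 → take DB $10,982. Book value $41,733.
Year 3: DB = ⌊$41,733 × 125%/6⌋ = $8,694; SL = ⌊$38,033/4⌋ = $9,508 → take SL $9,508. Book value $32,225.
Year 4: DB = ⌊$32,225 × 125%/6⌋ = $6,713; SL = ⌊$28,525/3⌋ = $9,508 → take SL $9,508. Book value $22,717.
Year 5: DB = ⌊$22,717 × 125%/6⌋ = $4,732; SL = ⌊$19,017/2⌋ = $9,508 → take SL $9,508. Book value $13,209.

$13,209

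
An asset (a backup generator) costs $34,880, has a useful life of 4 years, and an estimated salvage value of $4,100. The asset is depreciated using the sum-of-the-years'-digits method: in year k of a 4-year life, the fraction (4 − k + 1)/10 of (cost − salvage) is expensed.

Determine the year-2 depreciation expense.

Depreciable base = $34,880 − $4,100 = $30,780.
Sum of the years' digits = 4+3+2+1 = 10.
Year 1: $30,780 × 4/10 = $12,312. Book value $22,568.
Year 2: $30,780 × 3/10 = $9,234. Book value $13,334.

$9,234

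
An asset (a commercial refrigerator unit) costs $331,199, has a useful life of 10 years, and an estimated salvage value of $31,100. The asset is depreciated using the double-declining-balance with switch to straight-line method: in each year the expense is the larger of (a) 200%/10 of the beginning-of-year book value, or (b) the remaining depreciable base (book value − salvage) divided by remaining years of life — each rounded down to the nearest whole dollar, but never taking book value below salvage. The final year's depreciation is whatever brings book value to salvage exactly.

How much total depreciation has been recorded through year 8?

Depreciable base = $331,199 − $31,100 = $300,099.
Year 1: DB = ⌊$331,199 × 200%/10⌋ = $66,239; SL = ⌊$300,099/10⌋ = $30,009 → take DB $66,239. Book value $264,960.
Year 2: DB = ⌊$264,960 × 200%/10⌋ = $52,992; SL = ⌊$233,860/9⌋ = $25,984 → take DB $52,992. Book value $211,968.
Year 3: DB = ⌊$211,968 × 200%/10⌋ = $42,393; SL = ⌊$180,868/8⌋ = $22,608 → take DB $42,393. Book value $169,575.
Year 4: DB = ⌊$169,575 × 200%/10⌋ = $33,915; SL = ⌊$138,475/7⌋ = $19,782 → take DB $33,915. Book value $135,660.
Year 5: DB = ⌊$135,660 × 200%/10⌋ = $27,132; SL = ⌊$104,560/6⌋ = $17,426 → take DB $27,132. Book value $108,528.
Year 6: DB = ⌊$108,528 × 200%/10⌋ = $21,705; SL = ⌊$77,428/5⌋ = $15,485 → take DB $21,705. Book value $86,823.
Year 7: DB = ⌊$86,823 × 200%/10⌋ = $17,364; SL = ⌊$55,723/4⌋ = $13,930 → take DB $17,364. Book value $69,459.
Year 8: DB = ⌊$69,459 × 200%/10⌋ = $13,891; SL = ⌊$38,359/3⌋ = $12,786 → take DB $13,891. Book value $55,568.
Accumulated through year 8 = $331,199 − $55,568 = $275,631.

$275,631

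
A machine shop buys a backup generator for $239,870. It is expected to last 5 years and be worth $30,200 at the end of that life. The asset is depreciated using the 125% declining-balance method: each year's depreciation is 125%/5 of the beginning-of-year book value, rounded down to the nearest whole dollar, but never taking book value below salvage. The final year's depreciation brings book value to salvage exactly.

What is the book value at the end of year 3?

Depreciable base = $239,870 − $30,200 = $209,670.
Year 1: ⌊$239,870 × 125%/5⌋ = $59,967. Book value $179,903.
Year 2: ⌊$179,903 × 125%/5⌋ = $44,975. Book value $134,928.
Year 3: ⌊$134,928 × 125%/5⌋ = $33,732. Book value $101,196.

$101,196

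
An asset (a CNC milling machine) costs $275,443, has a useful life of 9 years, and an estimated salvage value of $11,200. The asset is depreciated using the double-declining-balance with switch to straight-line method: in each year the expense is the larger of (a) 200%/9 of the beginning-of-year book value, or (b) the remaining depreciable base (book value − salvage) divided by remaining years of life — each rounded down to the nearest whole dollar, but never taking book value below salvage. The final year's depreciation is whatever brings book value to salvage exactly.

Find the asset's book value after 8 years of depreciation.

Depreciable base = $275,443 − $11,200 = $264,243.
Year 1: DB = ⌊$275,443 × 200%/9⌋ = $61,209; SL = ⌊$264,243/9⌋ = $29,360 → take DB $61,209. Book value $214,234.
Year 2: DB = ⌊$214,234 × 200%/9⌋ = $47,607; SL = ⌊$203,034/8⌋ = $25,379 → take DB $47,607. Book value $166,627.
Year 3: DB = ⌊$166,627 × 200%/9⌋ = $37,028; SL = ⌊$155,427/7⌋ = $22,203 → take DB $37,028. Book value $129,599.
Year 4: DB = ⌊$129,599 × 200%/9⌋ = $28,799; SL = ⌊$118,399/6⌋ = $19,733 → take DB $28,799. Book value $100,800.
Year 5: DB = ⌊$100,800 × 200%/9⌋ = $22,400; SL = ⌊$89,600/5⌋ = $17,920 → take DB $22,400. Book value $78,400.
Year 6: DB = ⌊$78,400 × 200%/9⌋ = $17,422; SL = ⌊$67,200/4⌋ = $16,800 → take DB $17,422. Book value $60,978.
Year 7: DB = ⌊$60,978 × 200%/9⌋ = $13,550; SL = ⌊$49,778/3⌋ = $16,592 → take SL $16,592. Book value $44,386.
Year 8: DB = ⌊$44,386 × 200%/9⌋ = $9,863; SL = ⌊$33,186/2⌋ = $16,593 → take SL $16,593. Book value $27,793.

$27,793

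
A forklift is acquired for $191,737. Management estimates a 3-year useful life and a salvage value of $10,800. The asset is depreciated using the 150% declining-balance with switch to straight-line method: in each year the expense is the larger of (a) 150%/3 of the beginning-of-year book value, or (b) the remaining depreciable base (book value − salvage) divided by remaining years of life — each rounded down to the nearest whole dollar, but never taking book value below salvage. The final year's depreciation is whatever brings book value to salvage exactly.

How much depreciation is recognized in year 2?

$47,934

Depreciable base = $191,737 − $10,800 = $180,937.
Year 1: DB = ⌊$191,737 × 150%/3⌋ = $95,868; SL = ⌊$180,937/3⌋ = $60,312 → take DB $95,868. Book value $95,869.
Year 2: DB = ⌊$95,869 × 150%/3⌋ = $47,934; SL = ⌊$85,069/2⌋ = $42,534 → take DB $47,934. Book value $47,935.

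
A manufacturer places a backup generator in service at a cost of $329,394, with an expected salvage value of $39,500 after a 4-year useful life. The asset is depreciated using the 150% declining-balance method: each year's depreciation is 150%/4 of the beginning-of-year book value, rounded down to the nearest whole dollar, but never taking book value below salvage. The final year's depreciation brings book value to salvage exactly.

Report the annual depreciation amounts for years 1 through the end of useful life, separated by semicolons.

$123,522; $77,202; $48,251; $40,919

Depreciable base = $329,394 − $39,500 = $289,894.
Year 1: ⌊$329,394 × 150%/4⌋ = $123,522. Book value $205,872.
Year 2: ⌊$205,872 × 150%/4⌋ = $77,202. Book value $128,670.
Year 3: ⌊$128,670 × 150%/4⌋ = $48,251. Book value $80,419.
Year 4 (final): $80,419 − $39,500 = $40,919. Book value $39,500.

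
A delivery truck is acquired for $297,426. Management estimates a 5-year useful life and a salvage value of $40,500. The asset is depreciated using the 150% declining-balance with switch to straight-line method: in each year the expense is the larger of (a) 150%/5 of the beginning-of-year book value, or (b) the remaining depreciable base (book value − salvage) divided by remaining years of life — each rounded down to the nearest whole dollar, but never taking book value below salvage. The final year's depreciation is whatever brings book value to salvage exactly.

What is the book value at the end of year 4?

$71,259

Depreciable base = $297,426 − $40,500 = $256,926.
Year 1: DB = ⌊$297,426 × 150%/5⌋ = $89,227; SL = ⌊$256,926/5⌋ = $51,385 → take DB $89,227. Book value $208,199.
Year 2: DB = ⌊$208,199 × 150%/5⌋ = $62,459; SL = ⌊$167,699/4⌋ = $41,924 → take DB $62,459. Book value $145,740.
Year 3: DB = ⌊$145,740 × 150%/5⌋ = $43,722; SL = ⌊$105,240/3⌋ = $35,080 → take DB $43,722. Book value $102,018.
Year 4: DB = ⌊$102,018 × 150%/5⌋ = $30,605; SL = ⌊$61,518/2⌋ = $30,759 → take SL $30,759. Book value $71,259.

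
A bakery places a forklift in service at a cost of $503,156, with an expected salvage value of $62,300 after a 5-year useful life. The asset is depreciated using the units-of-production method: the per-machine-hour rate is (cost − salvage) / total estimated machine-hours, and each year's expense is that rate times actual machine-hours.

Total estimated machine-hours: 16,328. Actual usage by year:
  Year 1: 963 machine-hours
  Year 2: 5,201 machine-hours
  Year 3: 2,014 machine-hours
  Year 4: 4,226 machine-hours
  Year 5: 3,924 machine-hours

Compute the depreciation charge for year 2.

$140,427

Depreciable base = $503,156 − $62,300 = $440,856.
Rate = $440,856 / 16,328 machine-hours = $27 per machine-hour.
Year 1: 963 × $27 = $26,001. Book value $477,155.
Year 2: 5,201 × $27 = $140,427. Book value $336,728.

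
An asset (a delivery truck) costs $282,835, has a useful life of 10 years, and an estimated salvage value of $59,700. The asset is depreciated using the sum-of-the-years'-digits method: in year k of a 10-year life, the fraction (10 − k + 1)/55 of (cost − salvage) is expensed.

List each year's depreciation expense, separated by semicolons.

$40,570; $36,513; $32,456; $28,399; $24,342; $20,285; $16,228; $12,171; $8,114; $4,057

Depreciable base = $282,835 − $59,700 = $223,135.
Sum of the years' digits = 10+9+8+7+6+5+4+3+2+1 = 55.
Year 1: $223,135 × 10/55 = $40,570. Book value $242,265.
Year 2: $223,135 × 9/55 = $36,513. Book value $205,752.
Year 3: $223,135 × 8/55 = $32,456. Book value $173,296.
Year 4: $223,135 × 7/55 = $28,399. Book value $144,897.
Year 5: $223,135 × 6/55 = $24,342. Book value $120,555.
Year 6: $223,135 × 5/55 = $20,285. Book value $100,270.
Year 7: $223,135 × 4/55 = $16,228. Book value $84,042.
Year 8: $223,135 × 3/55 = $12,171. Book value $71,871.
Year 9: $223,135 × 2/55 = $8,114. Book value $63,757.
Year 10: $223,135 × 1/55 = $4,057. Book value $59,700.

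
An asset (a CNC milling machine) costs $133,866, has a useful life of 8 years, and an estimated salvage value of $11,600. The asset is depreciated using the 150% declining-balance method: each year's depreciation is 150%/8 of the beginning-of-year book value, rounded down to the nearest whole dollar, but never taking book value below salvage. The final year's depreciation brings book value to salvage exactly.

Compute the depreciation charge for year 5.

Depreciable base = $133,866 − $11,600 = $122,266.
Year 1: ⌊$133,866 × 150%/8⌋ = $25,099. Book value $108,767.
Year 2: ⌊$108,767 × 150%/8⌋ = $20,393. Book value $88,374.
Year 3: ⌊$88,374 × 150%/8⌋ = $16,570. Book value $71,804.
Year 4: ⌊$71,804 × 150%/8⌋ = $13,463. Book value $58,341.
Year 5: ⌊$58,341 × 150%/8⌋ = $10,938. Book value $47,403.

$10,938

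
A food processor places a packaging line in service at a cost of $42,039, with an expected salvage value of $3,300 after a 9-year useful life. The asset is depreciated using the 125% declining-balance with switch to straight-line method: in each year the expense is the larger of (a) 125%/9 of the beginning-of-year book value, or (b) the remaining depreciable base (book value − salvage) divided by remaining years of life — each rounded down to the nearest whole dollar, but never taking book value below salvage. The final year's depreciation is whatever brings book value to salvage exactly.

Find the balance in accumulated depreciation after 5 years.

$23,042

Depreciable base = $42,039 − $3,300 = $38,739.
Year 1: DB = ⌊$42,039 × 125%/9⌋ = $5,838; SL = ⌊$38,739/9⌋ = $4,304 → take DB $5,838. Book value $36,201.
Year 2: DB = ⌊$36,201 × 125%/9⌋ = $5,027; SL = ⌊$32,901/8⌋ = $4,112 → take DB $5,027. Book value $31,174.
Year 3: DB = ⌊$31,174 × 125%/9⌋ = $4,329; SL = ⌊$27,874/7⌋ = $3,982 → take DB $4,329. Book value $26,845.
Year 4: DB = ⌊$26,845 × 125%/9⌋ = $3,728; SL = ⌊$23,545/6⌋ = $3,924 → take SL $3,924. Book value $22,921.
Year 5: DB = ⌊$22,921 × 125%/9⌋ = $3,183; SL = ⌊$19,621/5⌋ = $3,924 → take SL $3,924. Book value $18,997.
Accumulated through year 5 = $42,039 − $18,997 = $23,042.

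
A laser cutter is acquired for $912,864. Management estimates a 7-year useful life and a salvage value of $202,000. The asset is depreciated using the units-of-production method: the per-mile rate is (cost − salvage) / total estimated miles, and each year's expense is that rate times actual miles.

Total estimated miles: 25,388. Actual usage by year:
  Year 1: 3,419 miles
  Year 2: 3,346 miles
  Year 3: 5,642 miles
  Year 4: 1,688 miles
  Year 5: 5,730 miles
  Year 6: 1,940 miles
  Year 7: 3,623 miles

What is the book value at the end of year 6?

$303,444

Depreciable base = $912,864 − $202,000 = $710,864.
Rate = $710,864 / 25,388 miles = $28 per mile.
Year 1: 3,419 × $28 = $95,732. Book value $817,132.
Year 2: 3,346 × $28 = $93,688. Book value $723,444.
Year 3: 5,642 × $28 = $157,976. Book value $565,468.
Year 4: 1,688 × $28 = $47,264. Book value $518,204.
Year 5: 5,730 × $28 = $160,440. Book value $357,764.
Year 6: 1,940 × $28 = $54,320. Book value $303,444.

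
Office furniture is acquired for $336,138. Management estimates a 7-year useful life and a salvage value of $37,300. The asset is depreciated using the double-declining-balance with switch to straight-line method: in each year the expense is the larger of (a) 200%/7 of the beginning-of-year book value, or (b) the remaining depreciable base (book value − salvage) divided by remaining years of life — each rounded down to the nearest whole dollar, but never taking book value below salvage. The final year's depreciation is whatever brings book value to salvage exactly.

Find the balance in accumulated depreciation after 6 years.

Depreciable base = $336,138 − $37,300 = $298,838.
Year 1: DB = ⌊$336,138 × 200%/7⌋ = $96,039; SL = ⌊$298,838/7⌋ = $42,691 → take DB $96,039. Book value $240,099.
Year 2: DB = ⌊$240,099 × 200%/7⌋ = $68,599; SL = ⌊$202,799/6⌋ = $33,799 → take DB $68,599. Book value $171,500.
Year 3: DB = ⌊$171,500 × 200%/7⌋ = $49,000; SL = ⌊$134,200/5⌋ = $26,840 → take DB $49,000. Book value $122,500.
Year 4: DB = ⌊$122,500 × 200%/7⌋ = $35,000; SL = ⌊$85,200/4⌋ = $21,300 → take DB $35,000. Book value $87,500.
Year 5: DB = ⌊$87,500 × 200%/7⌋ = $25,000; SL = ⌊$50,200/3⌋ = $16,733 → take DB $25,000. Book value $62,500.
Year 6: DB = ⌊$62,500 × 200%/7⌋ = $17,857; SL = ⌊$25,200/2⌋ = $12,600 → take DB $17,857. Book value $44,643.
Accumulated through year 6 = $336,138 − $44,643 = $291,495.

$291,495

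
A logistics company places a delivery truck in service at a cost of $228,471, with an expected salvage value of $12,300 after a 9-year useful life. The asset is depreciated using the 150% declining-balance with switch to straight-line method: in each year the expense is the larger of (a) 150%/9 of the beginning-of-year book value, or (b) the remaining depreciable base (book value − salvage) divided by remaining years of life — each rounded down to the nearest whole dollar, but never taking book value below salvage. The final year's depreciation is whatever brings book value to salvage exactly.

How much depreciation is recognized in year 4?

$22,036

Depreciable base = $228,471 − $12,300 = $216,171.
Year 1: DB = ⌊$228,471 × 150%/9⌋ = $38,078; SL = ⌊$216,171/9⌋ = $24,019 → take DB $38,078. Book value $190,393.
Year 2: DB = ⌊$190,393 × 150%/9⌋ = $31,732; SL = ⌊$178,093/8⌋ = $22,261 → take DB $31,732. Book value $158,661.
Year 3: DB = ⌊$158,661 × 150%/9⌋ = $26,443; SL = ⌊$146,361/7⌋ = $20,908 → take DB $26,443. Book value $132,218.
Year 4: DB = ⌊$132,218 × 150%/9⌋ = $22,036; SL = ⌊$119,918/6⌋ = $19,986 → take DB $22,036. Book value $110,182.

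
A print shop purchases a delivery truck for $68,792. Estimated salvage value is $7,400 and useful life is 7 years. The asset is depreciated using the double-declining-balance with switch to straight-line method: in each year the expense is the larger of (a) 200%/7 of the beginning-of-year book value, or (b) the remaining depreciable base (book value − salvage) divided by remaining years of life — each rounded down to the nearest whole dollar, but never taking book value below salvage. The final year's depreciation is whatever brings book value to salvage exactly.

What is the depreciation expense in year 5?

$5,116

Depreciable base = $68,792 − $7,400 = $61,392.
Year 1: DB = ⌊$68,792 × 200%/7⌋ = $19,654; SL = ⌊$61,392/7⌋ = $8,770 → take DB $19,654. Book value $49,138.
Year 2: DB = ⌊$49,138 × 200%/7⌋ = $14,039; SL = ⌊$41,738/6⌋ = $6,956 → take DB $14,039. Book value $35,099.
Year 3: DB = ⌊$35,099 × 200%/7⌋ = $10,028; SL = ⌊$27,699/5⌋ = $5,539 → take DB $10,028. Book value $25,071.
Year 4: DB = ⌊$25,071 × 200%/7⌋ = $7,163; SL = ⌊$17,671/4⌋ = $4,417 → take DB $7,163. Book value $17,908.
Year 5: DB = ⌊$17,908 × 200%/7⌋ = $5,116; SL = ⌊$10,508/3⌋ = $3,502 → take DB $5,116. Book value $12,792.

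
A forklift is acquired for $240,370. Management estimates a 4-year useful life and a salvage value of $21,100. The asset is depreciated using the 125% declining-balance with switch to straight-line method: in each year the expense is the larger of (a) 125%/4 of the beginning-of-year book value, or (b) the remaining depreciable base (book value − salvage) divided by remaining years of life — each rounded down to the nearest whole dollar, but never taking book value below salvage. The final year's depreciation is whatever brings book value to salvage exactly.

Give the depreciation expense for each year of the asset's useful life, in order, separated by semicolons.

$75,115; $51,642; $46,256; $46,257

Depreciable base = $240,370 − $21,100 = $219,270.
Year 1: DB = ⌊$240,370 × 125%/4⌋ = $75,115; SL = ⌊$219,270/4⌋ = $54,817 → take DB $75,115. Book value $165,255.
Year 2: DB = ⌊$165,255 × 125%/4⌋ = $51,642; SL = ⌊$144,155/3⌋ = $48,051 → take DB $51,642. Book value $113,613.
Year 3: DB = ⌊$113,613 × 125%/4⌋ = $35,504; SL = ⌊$92,513/2⌋ = $46,256 → take SL $46,256. Book value $67,357.
Year 4 (final): $67,357 − $21,100 = $46,257. Book value $21,100.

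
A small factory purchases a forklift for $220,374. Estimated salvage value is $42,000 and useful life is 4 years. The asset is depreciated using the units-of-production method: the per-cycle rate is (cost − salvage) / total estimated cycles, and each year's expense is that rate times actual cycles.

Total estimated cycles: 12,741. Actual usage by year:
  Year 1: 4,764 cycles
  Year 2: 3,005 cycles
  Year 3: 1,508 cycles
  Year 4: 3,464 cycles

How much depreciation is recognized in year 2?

$42,070

Depreciable base = $220,374 − $42,000 = $178,374.
Rate = $178,374 / 12,741 cycles = $14 per cycle.
Year 1: 4,764 × $14 = $66,696. Book value $153,678.
Year 2: 3,005 × $14 = $42,070. Book value $111,608.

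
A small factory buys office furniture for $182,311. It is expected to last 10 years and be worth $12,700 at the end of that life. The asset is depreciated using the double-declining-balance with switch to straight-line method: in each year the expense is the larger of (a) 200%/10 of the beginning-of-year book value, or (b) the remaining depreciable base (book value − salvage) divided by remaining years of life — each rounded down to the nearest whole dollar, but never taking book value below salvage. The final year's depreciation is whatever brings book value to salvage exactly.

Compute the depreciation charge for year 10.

$8,512

Depreciable base = $182,311 − $12,700 = $169,611.
Year 1: DB = ⌊$182,311 × 200%/10⌋ = $36,462; SL = ⌊$169,611/10⌋ = $16,961 → take DB $36,462. Book value $145,849.
Year 2: DB = ⌊$145,849 × 200%/10⌋ = $29,169; SL = ⌊$133,149/9⌋ = $14,794 → take DB $29,169. Book value $116,680.
Year 3: DB = ⌊$116,680 × 200%/10⌋ = $23,336; SL = ⌊$103,980/8⌋ = $12,997 → take DB $23,336. Book value $93,344.
Year 4: DB = ⌊$93,344 × 200%/10⌋ = $18,668; SL = ⌊$80,644/7⌋ = $11,520 → take DB $18,668. Book value $74,676.
Year 5: DB = ⌊$74,676 × 200%/10⌋ = $14,935; SL = ⌊$61,976/6⌋ = $10,329 → take DB $14,935. Book value $59,741.
Year 6: DB = ⌊$59,741 × 200%/10⌋ = $11,948; SL = ⌊$47,041/5⌋ = $9,408 → take DB $11,948. Book value $47,793.
Year 7: DB = ⌊$47,793 × 200%/10⌋ = $9,558; SL = ⌊$35,093/4⌋ = $8,773 → take DB $9,558. Book value $38,235.
Year 8: DB = ⌊$38,235 × 200%/10⌋ = $7,647; SL = ⌊$25,535/3⌋ = $8,511 → take SL $8,511. Book value $29,724.
Year 9: DB = ⌊$29,724 × 200%/10⌋ = $5,944; SL = ⌊$17,024/2⌋ = $8,512 → take SL $8,512. Book value $21,212.
Year 10 (final): $21,212 − $12,700 = $8,512. Book value $12,700.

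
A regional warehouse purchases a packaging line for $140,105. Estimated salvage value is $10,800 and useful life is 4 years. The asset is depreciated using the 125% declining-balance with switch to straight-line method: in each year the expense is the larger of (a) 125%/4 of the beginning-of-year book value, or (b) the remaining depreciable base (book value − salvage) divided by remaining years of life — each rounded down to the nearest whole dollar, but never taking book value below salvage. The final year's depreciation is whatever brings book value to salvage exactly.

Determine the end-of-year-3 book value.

Depreciable base = $140,105 − $10,800 = $129,305.
Year 1: DB = ⌊$140,105 × 125%/4⌋ = $43,782; SL = ⌊$129,305/4⌋ = $32,326 → take DB $43,782. Book value $96,323.
Year 2: DB = ⌊$96,323 × 125%/4⌋ = $30,100; SL = ⌊$85,523/3⌋ = $28,507 → take DB $30,100. Book value $66,223.
Year 3: DB = ⌊$66,223 × 125%/4⌋ = $20,694; SL = ⌊$55,423/2⌋ = $27,711 → take SL $27,711. Book value $38,512.

$38,512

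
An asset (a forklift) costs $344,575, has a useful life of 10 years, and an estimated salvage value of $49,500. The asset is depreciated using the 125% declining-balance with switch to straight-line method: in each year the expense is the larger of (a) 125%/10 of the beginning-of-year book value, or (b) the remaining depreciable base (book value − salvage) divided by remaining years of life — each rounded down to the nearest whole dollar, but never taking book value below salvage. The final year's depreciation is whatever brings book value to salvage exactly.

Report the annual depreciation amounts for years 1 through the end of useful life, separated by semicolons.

Depreciable base = $344,575 − $49,500 = $295,075.
Year 1: DB = ⌊$344,575 × 125%/10⌋ = $43,071; SL = ⌊$295,075/10⌋ = $29,507 → take DB $43,071. Book value $301,504.
Year 2: DB = ⌊$301,504 × 125%/10⌋ = $37,688; SL = ⌊$252,004/9⌋ = $28,000 → take DB $37,688. Book value $263,816.
Year 3: DB = ⌊$263,816 × 125%/10⌋ = $32,977; SL = ⌊$214,316/8⌋ = $26,789 → take DB $32,977. Book value $230,839.
Year 4: DB = ⌊$230,839 × 125%/10⌋ = $28,854; SL = ⌊$181,339/7⌋ = $25,905 → take DB $28,854. Book value $201,985.
Year 5: DB = ⌊$201,985 × 125%/10⌋ = $25,248; SL = ⌊$152,485/6⌋ = $25,414 → take SL $25,414. Book value $176,571.
Year 6: DB = ⌊$176,571 × 125%/10⌋ = $22,071; SL = ⌊$127,071/5⌋ = $25,414 → take SL $25,414. Book value $151,157.
Year 7: DB = ⌊$151,157 × 125%/10⌋ = $18,894; SL = ⌊$101,657/4⌋ = $25,414 → take SL $25,414. Book value $125,743.
Year 8: DB = ⌊$125,743 × 125%/10⌋ = $15,717; SL = ⌊$76,243/3⌋ = $25,414 → take SL $25,414. Book value $100,329.
Year 9: DB = ⌊$100,329 × 125%/10⌋ = $12,541; SL = ⌊$50,829/2⌋ = $25,414 → take SL $25,414. Book value $74,915.
Year 10 (final): $74,915 − $49,500 = $25,415. Book value $49,500.

$43,071; $37,688; $32,977; $28,854; $25,414; $25,414; $25,414; $25,414; $25,414; $25,415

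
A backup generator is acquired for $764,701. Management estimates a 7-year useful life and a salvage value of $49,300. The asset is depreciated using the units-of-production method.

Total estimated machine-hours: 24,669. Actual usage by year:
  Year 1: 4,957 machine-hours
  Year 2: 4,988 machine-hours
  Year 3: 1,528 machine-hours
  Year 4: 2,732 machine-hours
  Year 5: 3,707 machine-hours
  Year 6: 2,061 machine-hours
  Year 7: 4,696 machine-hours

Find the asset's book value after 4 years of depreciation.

$352,756

Depreciable base = $764,701 − $49,300 = $715,401.
Rate = $715,401 / 24,669 machine-hours = $29 per machine-hour.
Year 1: 4,957 × $29 = $143,753. Book value $620,948.
Year 2: 4,988 × $29 = $144,652. Book value $476,296.
Year 3: 1,528 × $29 = $44,312. Book value $431,984.
Year 4: 2,732 × $29 = $79,228. Book value $352,756.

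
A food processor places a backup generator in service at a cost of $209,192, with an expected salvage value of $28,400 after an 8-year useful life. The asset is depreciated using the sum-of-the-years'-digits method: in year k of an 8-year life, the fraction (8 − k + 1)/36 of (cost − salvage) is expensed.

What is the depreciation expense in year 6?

$15,066

Depreciable base = $209,192 − $28,400 = $180,792.
Sum of the years' digits = 8+7+6+5+4+3+2+1 = 36.
Year 1: $180,792 × 8/36 = $40,176. Book value $169,016.
Year 2: $180,792 × 7/36 = $35,154. Book value $133,862.
Year 3: $180,792 × 6/36 = $30,132. Book value $103,730.
Year 4: $180,792 × 5/36 = $25,110. Book value $78,620.
Year 5: $180,792 × 4/36 = $20,088. Book value $58,532.
Year 6: $180,792 × 3/36 = $15,066. Book value $43,466.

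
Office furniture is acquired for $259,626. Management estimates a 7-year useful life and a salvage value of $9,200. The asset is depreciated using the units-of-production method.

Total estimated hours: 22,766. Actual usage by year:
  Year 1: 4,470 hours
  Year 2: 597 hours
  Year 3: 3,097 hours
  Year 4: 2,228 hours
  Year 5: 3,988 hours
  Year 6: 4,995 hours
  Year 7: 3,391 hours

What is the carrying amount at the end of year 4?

$145,314

Depreciable base = $259,626 − $9,200 = $250,426.
Rate = $250,426 / 22,766 hours = $11 per hour.
Year 1: 4,470 × $11 = $49,170. Book value $210,456.
Year 2: 597 × $11 = $6,567. Book value $203,889.
Year 3: 3,097 × $11 = $34,067. Book value $169,822.
Year 4: 2,228 × $11 = $24,508. Book value $145,314.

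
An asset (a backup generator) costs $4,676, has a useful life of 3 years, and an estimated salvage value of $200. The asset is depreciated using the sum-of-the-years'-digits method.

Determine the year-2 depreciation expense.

$1,492

Depreciable base = $4,676 − $200 = $4,476.
Sum of the years' digits = 3+2+1 = 6.
Year 1: $4,476 × 3/6 = $2,238. Book value $2,438.
Year 2: $4,476 × 2/6 = $1,492. Book value $946.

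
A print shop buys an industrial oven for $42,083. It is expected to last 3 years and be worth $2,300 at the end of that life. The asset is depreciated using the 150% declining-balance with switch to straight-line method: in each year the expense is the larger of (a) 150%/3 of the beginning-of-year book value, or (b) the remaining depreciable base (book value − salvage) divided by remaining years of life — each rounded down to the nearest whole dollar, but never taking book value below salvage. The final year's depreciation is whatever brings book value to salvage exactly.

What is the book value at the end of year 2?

$10,521

Depreciable base = $42,083 − $2,300 = $39,783.
Year 1: DB = ⌊$42,083 × 150%/3⌋ = $21,041; SL = ⌊$39,783/3⌋ = $13,261 → take DB $21,041. Book value $21,042.
Year 2: DB = ⌊$21,042 × 150%/3⌋ = $10,521; SL = ⌊$18,742/2⌋ = $9,371 → take DB $10,521. Book value $10,521.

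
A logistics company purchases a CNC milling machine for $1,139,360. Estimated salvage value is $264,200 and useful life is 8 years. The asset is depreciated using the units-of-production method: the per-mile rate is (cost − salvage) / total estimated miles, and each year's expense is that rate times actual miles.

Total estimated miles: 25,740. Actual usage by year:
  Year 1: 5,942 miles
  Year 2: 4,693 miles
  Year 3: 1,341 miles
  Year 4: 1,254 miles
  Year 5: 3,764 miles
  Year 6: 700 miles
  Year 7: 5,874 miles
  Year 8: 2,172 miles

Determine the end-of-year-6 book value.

$537,764

Depreciable base = $1,139,360 − $264,200 = $875,160.
Rate = $875,160 / 25,740 miles = $34 per mile.
Year 1: 5,942 × $34 = $202,028. Book value $937,332.
Year 2: 4,693 × $34 = $159,562. Book value $777,770.
Year 3: 1,341 × $34 = $45,594. Book value $732,176.
Year 4: 1,254 × $34 = $42,636. Book value $689,540.
Year 5: 3,764 × $34 = $127,976. Book value $561,564.
Year 6: 700 × $34 = $23,800. Book value $537,764.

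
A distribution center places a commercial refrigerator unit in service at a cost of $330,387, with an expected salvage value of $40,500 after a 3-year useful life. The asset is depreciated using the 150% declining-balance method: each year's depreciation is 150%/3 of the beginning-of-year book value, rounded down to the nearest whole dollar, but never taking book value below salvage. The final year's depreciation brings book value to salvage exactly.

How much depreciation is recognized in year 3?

Depreciable base = $330,387 − $40,500 = $289,887.
Year 1: ⌊$330,387 × 150%/3⌋ = $165,193. Book value $165,194.
Year 2: ⌊$165,194 × 150%/3⌋ = $82,597. Book value $82,597.
Year 3 (final): $82,597 − $40,500 = $42,097. Book value $40,500.

$42,097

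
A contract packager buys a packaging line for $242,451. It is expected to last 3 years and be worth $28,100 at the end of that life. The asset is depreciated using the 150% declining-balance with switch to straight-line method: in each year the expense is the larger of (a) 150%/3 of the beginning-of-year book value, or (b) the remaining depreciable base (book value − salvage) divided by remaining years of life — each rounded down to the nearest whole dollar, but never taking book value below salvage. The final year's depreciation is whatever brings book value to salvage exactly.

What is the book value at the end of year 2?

Depreciable base = $242,451 − $28,100 = $214,351.
Year 1: DB = ⌊$242,451 × 150%/3⌋ = $121,225; SL = ⌊$214,351/3⌋ = $71,450 → take DB $121,225. Book value $121,226.
Year 2: DB = ⌊$121,226 × 150%/3⌋ = $60,613; SL = ⌊$93,126/2⌋ = $46,563 → take DB $60,613. Book value $60,613.

$60,613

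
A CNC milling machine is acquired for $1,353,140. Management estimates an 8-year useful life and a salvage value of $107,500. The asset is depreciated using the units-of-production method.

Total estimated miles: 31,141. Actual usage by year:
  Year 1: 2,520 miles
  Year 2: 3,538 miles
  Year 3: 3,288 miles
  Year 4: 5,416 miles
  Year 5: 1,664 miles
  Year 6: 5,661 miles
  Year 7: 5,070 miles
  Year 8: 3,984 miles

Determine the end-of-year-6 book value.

Depreciable base = $1,353,140 − $107,500 = $1,245,640.
Rate = $1,245,640 / 31,141 miles = $40 per mile.
Year 1: 2,520 × $40 = $100,800. Book value $1,252,340.
Year 2: 3,538 × $40 = $141,520. Book value $1,110,820.
Year 3: 3,288 × $40 = $131,520. Book value $979,300.
Year 4: 5,416 × $40 = $216,640. Book value $762,660.
Year 5: 1,664 × $40 = $66,560. Book value $696,100.
Year 6: 5,661 × $40 = $226,440. Book value $469,660.

$469,660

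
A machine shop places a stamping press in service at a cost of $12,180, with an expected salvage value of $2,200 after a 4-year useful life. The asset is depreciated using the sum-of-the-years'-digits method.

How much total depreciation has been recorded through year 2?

Depreciable base = $12,180 − $2,200 = $9,980.
Sum of the years' digits = 4+3+2+1 = 10.
Year 1: $9,980 × 4/10 = $3,992. Book value $8,188.
Year 2: $9,980 × 3/10 = $2,994. Book value $5,194.
Accumulated through year 2 = $12,180 − $5,194 = $6,986.

$6,986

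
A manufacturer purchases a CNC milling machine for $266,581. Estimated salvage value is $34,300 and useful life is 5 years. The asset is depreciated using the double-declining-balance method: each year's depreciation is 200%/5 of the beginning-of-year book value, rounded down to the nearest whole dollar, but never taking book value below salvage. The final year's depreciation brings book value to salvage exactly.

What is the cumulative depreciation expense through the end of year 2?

Depreciable base = $266,581 − $34,300 = $232,281.
Year 1: ⌊$266,581 × 200%/5⌋ = $106,632. Book value $159,949.
Year 2: ⌊$159,949 × 200%/5⌋ = $63,979. Book value $95,970.
Accumulated through year 2 = $266,581 − $95,970 = $170,611.

$170,611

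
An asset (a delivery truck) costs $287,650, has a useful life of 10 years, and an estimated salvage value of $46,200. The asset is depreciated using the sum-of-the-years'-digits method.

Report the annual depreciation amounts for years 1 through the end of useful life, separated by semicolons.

Depreciable base = $287,650 − $46,200 = $241,450.
Sum of the years' digits = 10+9+8+7+6+5+4+3+2+1 = 55.
Year 1: $241,450 × 10/55 = $43,900. Book value $243,750.
Year 2: $241,450 × 9/55 = $39,510. Book value $204,240.
Year 3: $241,450 × 8/55 = $35,120. Book value $169,120.
Year 4: $241,450 × 7/55 = $30,730. Book value $138,390.
Year 5: $241,450 × 6/55 = $26,340. Book value $112,050.
Year 6: $241,450 × 5/55 = $21,950. Book value $90,100.
Year 7: $241,450 × 4/55 = $17,560. Book value $72,540.
Year 8: $241,450 × 3/55 = $13,170. Book value $59,370.
Year 9: $241,450 × 2/55 = $8,780. Book value $50,590.
Year 10: $241,450 × 1/55 = $4,390. Book value $46,200.

$43,900; $39,510; $35,120; $30,730; $26,340; $21,950; $17,560; $13,170; $8,780; $4,390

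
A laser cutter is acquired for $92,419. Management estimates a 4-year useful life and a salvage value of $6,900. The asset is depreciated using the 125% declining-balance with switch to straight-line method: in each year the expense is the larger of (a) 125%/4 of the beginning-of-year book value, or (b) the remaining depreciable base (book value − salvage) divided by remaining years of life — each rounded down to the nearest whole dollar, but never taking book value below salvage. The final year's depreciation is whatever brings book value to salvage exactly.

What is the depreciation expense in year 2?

$19,855

Depreciable base = $92,419 − $6,900 = $85,519.
Year 1: DB = ⌊$92,419 × 125%/4⌋ = $28,880; SL = ⌊$85,519/4⌋ = $21,379 → take DB $28,880. Book value $63,539.
Year 2: DB = ⌊$63,539 × 125%/4⌋ = $19,855; SL = ⌊$56,639/3⌋ = $18,879 → take DB $19,855. Book value $43,684.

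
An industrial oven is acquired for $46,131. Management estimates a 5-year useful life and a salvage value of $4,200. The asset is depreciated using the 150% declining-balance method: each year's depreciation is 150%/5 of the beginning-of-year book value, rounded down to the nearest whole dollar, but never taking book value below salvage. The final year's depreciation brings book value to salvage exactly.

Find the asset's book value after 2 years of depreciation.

$22,605

Depreciable base = $46,131 − $4,200 = $41,931.
Year 1: ⌊$46,131 × 150%/5⌋ = $13,839. Book value $32,292.
Year 2: ⌊$32,292 × 150%/5⌋ = $9,687. Book value $22,605.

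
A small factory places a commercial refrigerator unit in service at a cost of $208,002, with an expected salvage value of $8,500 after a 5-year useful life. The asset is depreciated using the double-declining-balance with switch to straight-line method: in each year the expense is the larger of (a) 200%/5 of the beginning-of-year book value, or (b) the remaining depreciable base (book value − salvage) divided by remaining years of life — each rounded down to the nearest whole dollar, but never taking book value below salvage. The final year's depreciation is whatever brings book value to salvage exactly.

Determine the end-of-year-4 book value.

Depreciable base = $208,002 − $8,500 = $199,502.
Year 1: DB = ⌊$208,002 × 200%/5⌋ = $83,200; SL = ⌊$199,502/5⌋ = $39,900 → take DB $83,200. Book value $124,802.
Year 2: DB = ⌊$124,802 × 200%/5⌋ = $49,920; SL = ⌊$116,302/4⌋ = $29,075 → take DB $49,920. Book value $74,882.
Year 3: DB = ⌊$74,882 × 200%/5⌋ = $29,952; SL = ⌊$66,382/3⌋ = $22,127 → take DB $29,952. Book value $44,930.
Year 4: DB = ⌊$44,930 × 200%/5⌋ = $17,972; SL = ⌊$36,430/2⌋ = $18,215 → take SL $18,215. Book value $26,715.

$26,715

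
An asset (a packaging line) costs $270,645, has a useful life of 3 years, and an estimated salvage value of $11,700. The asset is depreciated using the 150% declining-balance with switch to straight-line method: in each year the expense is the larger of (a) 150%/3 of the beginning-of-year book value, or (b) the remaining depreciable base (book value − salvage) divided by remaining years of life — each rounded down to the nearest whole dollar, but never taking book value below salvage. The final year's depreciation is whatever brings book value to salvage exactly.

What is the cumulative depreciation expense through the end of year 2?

$202,983

Depreciable base = $270,645 − $11,700 = $258,945.
Year 1: DB = ⌊$270,645 × 150%/3⌋ = $135,322; SL = ⌊$258,945/3⌋ = $86,315 → take DB $135,322. Book value $135,323.
Year 2: DB = ⌊$135,323 × 150%/3⌋ = $67,661; SL = ⌊$123,623/2⌋ = $61,811 → take DB $67,661. Book value $67,662.
Accumulated through year 2 = $270,645 − $67,662 = $202,983.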